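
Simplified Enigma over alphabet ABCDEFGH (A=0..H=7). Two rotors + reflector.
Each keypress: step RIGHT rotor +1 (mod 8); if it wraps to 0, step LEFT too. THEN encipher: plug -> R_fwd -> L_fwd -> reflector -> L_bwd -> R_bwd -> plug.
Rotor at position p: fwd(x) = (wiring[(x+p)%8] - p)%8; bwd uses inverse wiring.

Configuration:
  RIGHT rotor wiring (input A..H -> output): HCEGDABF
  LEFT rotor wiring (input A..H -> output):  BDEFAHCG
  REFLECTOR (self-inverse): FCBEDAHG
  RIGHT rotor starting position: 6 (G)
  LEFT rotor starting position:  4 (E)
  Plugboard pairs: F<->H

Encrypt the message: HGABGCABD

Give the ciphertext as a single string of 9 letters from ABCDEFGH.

Char 1 ('H'): step: R->7, L=4; H->plug->F->R->E->L->F->refl->A->L'->G->R'->A->plug->A
Char 2 ('G'): step: R->0, L->5 (L advanced); G->plug->G->R->B->L->F->refl->A->L'->G->R'->D->plug->D
Char 3 ('A'): step: R->1, L=5; A->plug->A->R->B->L->F->refl->A->L'->G->R'->H->plug->F
Char 4 ('B'): step: R->2, L=5; B->plug->B->R->E->L->G->refl->H->L'->F->R'->G->plug->G
Char 5 ('G'): step: R->3, L=5; G->plug->G->R->H->L->D->refl->E->L'->D->R'->A->plug->A
Char 6 ('C'): step: R->4, L=5; C->plug->C->R->F->L->H->refl->G->L'->E->R'->B->plug->B
Char 7 ('A'): step: R->5, L=5; A->plug->A->R->D->L->E->refl->D->L'->H->R'->F->plug->H
Char 8 ('B'): step: R->6, L=5; B->plug->B->R->H->L->D->refl->E->L'->D->R'->A->plug->A
Char 9 ('D'): step: R->7, L=5; D->plug->D->R->F->L->H->refl->G->L'->E->R'->F->plug->H

Answer: ADFGABHAH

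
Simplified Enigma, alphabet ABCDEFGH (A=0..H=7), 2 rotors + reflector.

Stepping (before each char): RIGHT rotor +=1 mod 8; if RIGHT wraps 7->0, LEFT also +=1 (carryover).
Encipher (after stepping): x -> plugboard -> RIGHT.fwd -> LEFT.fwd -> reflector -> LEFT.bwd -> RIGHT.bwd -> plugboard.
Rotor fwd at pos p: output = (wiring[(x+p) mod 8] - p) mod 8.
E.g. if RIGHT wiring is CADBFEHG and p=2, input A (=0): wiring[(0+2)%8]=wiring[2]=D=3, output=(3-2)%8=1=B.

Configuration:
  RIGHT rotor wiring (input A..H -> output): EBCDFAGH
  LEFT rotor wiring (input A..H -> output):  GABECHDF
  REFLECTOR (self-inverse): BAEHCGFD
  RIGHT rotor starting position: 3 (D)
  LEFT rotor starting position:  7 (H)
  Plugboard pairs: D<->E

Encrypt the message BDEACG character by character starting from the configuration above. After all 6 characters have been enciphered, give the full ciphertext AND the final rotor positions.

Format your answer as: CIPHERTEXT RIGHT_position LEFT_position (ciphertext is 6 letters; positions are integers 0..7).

Answer: DHGDBF 1 0

Derivation:
Char 1 ('B'): step: R->4, L=7; B->plug->B->R->E->L->F->refl->G->L'->A->R'->E->plug->D
Char 2 ('D'): step: R->5, L=7; D->plug->E->R->E->L->F->refl->G->L'->A->R'->H->plug->H
Char 3 ('E'): step: R->6, L=7; E->plug->D->R->D->L->C->refl->E->L'->H->R'->G->plug->G
Char 4 ('A'): step: R->7, L=7; A->plug->A->R->A->L->G->refl->F->L'->E->R'->E->plug->D
Char 5 ('C'): step: R->0, L->0 (L advanced); C->plug->C->R->C->L->B->refl->A->L'->B->R'->B->plug->B
Char 6 ('G'): step: R->1, L=0; G->plug->G->R->G->L->D->refl->H->L'->F->R'->F->plug->F
Final: ciphertext=DHGDBF, RIGHT=1, LEFT=0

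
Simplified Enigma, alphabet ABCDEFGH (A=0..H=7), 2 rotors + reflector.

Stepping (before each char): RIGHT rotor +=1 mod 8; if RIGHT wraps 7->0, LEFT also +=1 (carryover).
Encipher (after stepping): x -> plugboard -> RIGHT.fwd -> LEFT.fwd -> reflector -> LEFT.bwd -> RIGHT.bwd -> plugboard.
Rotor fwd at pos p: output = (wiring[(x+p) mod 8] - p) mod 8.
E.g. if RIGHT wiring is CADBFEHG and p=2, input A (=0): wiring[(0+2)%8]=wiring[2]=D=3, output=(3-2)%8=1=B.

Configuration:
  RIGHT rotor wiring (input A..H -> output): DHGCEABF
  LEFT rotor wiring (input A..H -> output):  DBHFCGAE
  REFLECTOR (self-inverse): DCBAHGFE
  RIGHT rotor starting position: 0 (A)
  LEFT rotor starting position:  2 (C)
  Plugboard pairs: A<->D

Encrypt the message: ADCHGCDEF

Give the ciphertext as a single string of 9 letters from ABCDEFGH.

Answer: EBACAGFFG

Derivation:
Char 1 ('A'): step: R->1, L=2; A->plug->D->R->D->L->E->refl->H->L'->H->R'->E->plug->E
Char 2 ('D'): step: R->2, L=2; D->plug->A->R->E->L->G->refl->F->L'->A->R'->B->plug->B
Char 3 ('C'): step: R->3, L=2; C->plug->C->R->F->L->C->refl->B->L'->G->R'->D->plug->A
Char 4 ('H'): step: R->4, L=2; H->plug->H->R->G->L->B->refl->C->L'->F->R'->C->plug->C
Char 5 ('G'): step: R->5, L=2; G->plug->G->R->F->L->C->refl->B->L'->G->R'->D->plug->A
Char 6 ('C'): step: R->6, L=2; C->plug->C->R->F->L->C->refl->B->L'->G->R'->G->plug->G
Char 7 ('D'): step: R->7, L=2; D->plug->A->R->G->L->B->refl->C->L'->F->R'->F->plug->F
Char 8 ('E'): step: R->0, L->3 (L advanced); E->plug->E->R->E->L->B->refl->C->L'->A->R'->F->plug->F
Char 9 ('F'): step: R->1, L=3; F->plug->F->R->A->L->C->refl->B->L'->E->R'->G->plug->G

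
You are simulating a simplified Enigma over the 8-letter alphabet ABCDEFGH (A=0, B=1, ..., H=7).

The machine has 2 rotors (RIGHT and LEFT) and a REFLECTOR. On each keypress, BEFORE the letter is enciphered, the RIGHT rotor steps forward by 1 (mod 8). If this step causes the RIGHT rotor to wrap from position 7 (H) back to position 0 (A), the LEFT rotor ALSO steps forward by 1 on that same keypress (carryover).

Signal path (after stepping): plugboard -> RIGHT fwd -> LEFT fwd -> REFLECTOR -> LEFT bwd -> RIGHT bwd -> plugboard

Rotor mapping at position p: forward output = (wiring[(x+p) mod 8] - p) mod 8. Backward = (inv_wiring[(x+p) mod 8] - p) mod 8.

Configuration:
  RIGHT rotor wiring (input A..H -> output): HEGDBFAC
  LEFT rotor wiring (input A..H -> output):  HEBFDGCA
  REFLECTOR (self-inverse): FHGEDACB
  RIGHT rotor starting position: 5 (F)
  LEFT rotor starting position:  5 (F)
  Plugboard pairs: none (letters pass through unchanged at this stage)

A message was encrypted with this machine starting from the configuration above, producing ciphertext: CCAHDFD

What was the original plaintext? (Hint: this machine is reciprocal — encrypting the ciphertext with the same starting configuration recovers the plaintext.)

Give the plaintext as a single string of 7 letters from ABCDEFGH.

Answer: DFCFBAH

Derivation:
Char 1 ('C'): step: R->6, L=5; C->plug->C->R->B->L->F->refl->A->L'->G->R'->D->plug->D
Char 2 ('C'): step: R->7, L=5; C->plug->C->R->F->L->E->refl->D->L'->C->R'->F->plug->F
Char 3 ('A'): step: R->0, L->6 (L advanced); A->plug->A->R->H->L->A->refl->F->L'->G->R'->C->plug->C
Char 4 ('H'): step: R->1, L=6; H->plug->H->R->G->L->F->refl->A->L'->H->R'->F->plug->F
Char 5 ('D'): step: R->2, L=6; D->plug->D->R->D->L->G->refl->C->L'->B->R'->B->plug->B
Char 6 ('F'): step: R->3, L=6; F->plug->F->R->E->L->D->refl->E->L'->A->R'->A->plug->A
Char 7 ('D'): step: R->4, L=6; D->plug->D->R->G->L->F->refl->A->L'->H->R'->H->plug->H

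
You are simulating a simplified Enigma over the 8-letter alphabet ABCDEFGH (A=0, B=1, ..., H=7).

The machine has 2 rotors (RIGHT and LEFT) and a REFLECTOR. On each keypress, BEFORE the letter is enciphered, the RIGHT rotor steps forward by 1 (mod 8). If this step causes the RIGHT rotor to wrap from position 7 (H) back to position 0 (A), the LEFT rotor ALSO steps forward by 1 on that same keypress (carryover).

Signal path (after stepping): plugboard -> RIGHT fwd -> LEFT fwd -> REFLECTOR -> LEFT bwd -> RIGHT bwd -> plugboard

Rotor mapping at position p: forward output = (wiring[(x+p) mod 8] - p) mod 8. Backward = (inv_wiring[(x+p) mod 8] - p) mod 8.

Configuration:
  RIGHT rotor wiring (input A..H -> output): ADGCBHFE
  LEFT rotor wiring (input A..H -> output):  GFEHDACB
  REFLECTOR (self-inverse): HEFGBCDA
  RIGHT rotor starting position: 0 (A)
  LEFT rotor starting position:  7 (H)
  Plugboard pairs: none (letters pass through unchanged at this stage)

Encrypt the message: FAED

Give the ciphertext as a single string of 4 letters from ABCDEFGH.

Answer: CHCB

Derivation:
Char 1 ('F'): step: R->1, L=7; F->plug->F->R->E->L->A->refl->H->L'->B->R'->C->plug->C
Char 2 ('A'): step: R->2, L=7; A->plug->A->R->E->L->A->refl->H->L'->B->R'->H->plug->H
Char 3 ('E'): step: R->3, L=7; E->plug->E->R->B->L->H->refl->A->L'->E->R'->C->plug->C
Char 4 ('D'): step: R->4, L=7; D->plug->D->R->A->L->C->refl->F->L'->D->R'->B->plug->B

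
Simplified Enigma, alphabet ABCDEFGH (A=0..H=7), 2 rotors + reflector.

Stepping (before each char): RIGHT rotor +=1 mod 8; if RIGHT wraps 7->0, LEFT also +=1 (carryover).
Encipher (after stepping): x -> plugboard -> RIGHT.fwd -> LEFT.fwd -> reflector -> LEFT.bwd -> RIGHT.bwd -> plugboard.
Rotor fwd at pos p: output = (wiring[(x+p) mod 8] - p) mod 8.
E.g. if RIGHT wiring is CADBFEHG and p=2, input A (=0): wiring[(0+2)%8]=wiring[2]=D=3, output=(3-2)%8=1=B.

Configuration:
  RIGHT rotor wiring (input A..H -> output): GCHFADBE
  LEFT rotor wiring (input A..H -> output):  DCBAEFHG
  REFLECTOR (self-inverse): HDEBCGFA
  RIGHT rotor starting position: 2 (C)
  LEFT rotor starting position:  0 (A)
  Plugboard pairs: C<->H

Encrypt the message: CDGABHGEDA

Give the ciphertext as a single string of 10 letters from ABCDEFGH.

Answer: EEFBACFGBB

Derivation:
Char 1 ('C'): step: R->3, L=0; C->plug->H->R->E->L->E->refl->C->L'->B->R'->E->plug->E
Char 2 ('D'): step: R->4, L=0; D->plug->D->R->A->L->D->refl->B->L'->C->R'->E->plug->E
Char 3 ('G'): step: R->5, L=0; G->plug->G->R->A->L->D->refl->B->L'->C->R'->F->plug->F
Char 4 ('A'): step: R->6, L=0; A->plug->A->R->D->L->A->refl->H->L'->G->R'->B->plug->B
Char 5 ('B'): step: R->7, L=0; B->plug->B->R->H->L->G->refl->F->L'->F->R'->A->plug->A
Char 6 ('H'): step: R->0, L->1 (L advanced); H->plug->C->R->H->L->C->refl->E->L'->E->R'->H->plug->C
Char 7 ('G'): step: R->1, L=1; G->plug->G->R->D->L->D->refl->B->L'->A->R'->F->plug->F
Char 8 ('E'): step: R->2, L=1; E->plug->E->R->H->L->C->refl->E->L'->E->R'->G->plug->G
Char 9 ('D'): step: R->3, L=1; D->plug->D->R->G->L->F->refl->G->L'->F->R'->B->plug->B
Char 10 ('A'): step: R->4, L=1; A->plug->A->R->E->L->E->refl->C->L'->H->R'->B->plug->B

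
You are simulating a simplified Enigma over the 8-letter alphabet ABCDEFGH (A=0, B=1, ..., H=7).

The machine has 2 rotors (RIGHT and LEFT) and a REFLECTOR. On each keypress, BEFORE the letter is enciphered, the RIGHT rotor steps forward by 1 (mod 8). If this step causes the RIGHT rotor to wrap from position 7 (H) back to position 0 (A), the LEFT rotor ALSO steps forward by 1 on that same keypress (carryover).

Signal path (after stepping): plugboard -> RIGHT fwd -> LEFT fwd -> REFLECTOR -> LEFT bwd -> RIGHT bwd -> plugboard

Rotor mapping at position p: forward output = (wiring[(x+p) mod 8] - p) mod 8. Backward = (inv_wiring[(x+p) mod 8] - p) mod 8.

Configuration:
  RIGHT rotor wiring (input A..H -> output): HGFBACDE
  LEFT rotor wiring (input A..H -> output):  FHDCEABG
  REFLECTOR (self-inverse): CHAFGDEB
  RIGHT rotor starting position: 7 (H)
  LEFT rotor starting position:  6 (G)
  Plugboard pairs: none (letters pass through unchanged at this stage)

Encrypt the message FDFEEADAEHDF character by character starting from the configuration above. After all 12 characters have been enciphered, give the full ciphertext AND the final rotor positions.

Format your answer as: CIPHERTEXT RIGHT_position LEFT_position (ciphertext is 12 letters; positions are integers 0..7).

Char 1 ('F'): step: R->0, L->7 (L advanced); F->plug->F->R->C->L->A->refl->C->L'->H->R'->A->plug->A
Char 2 ('D'): step: R->1, L=7; D->plug->D->R->H->L->C->refl->A->L'->C->R'->F->plug->F
Char 3 ('F'): step: R->2, L=7; F->plug->F->R->C->L->A->refl->C->L'->H->R'->B->plug->B
Char 4 ('E'): step: R->3, L=7; E->plug->E->R->B->L->G->refl->E->L'->D->R'->G->plug->G
Char 5 ('E'): step: R->4, L=7; E->plug->E->R->D->L->E->refl->G->L'->B->R'->G->plug->G
Char 6 ('A'): step: R->5, L=7; A->plug->A->R->F->L->F->refl->D->L'->E->R'->G->plug->G
Char 7 ('D'): step: R->6, L=7; D->plug->D->R->A->L->H->refl->B->L'->G->R'->B->plug->B
Char 8 ('A'): step: R->7, L=7; A->plug->A->R->F->L->F->refl->D->L'->E->R'->H->plug->H
Char 9 ('E'): step: R->0, L->0 (L advanced); E->plug->E->R->A->L->F->refl->D->L'->C->R'->F->plug->F
Char 10 ('H'): step: R->1, L=0; H->plug->H->R->G->L->B->refl->H->L'->B->R'->E->plug->E
Char 11 ('D'): step: R->2, L=0; D->plug->D->R->A->L->F->refl->D->L'->C->R'->F->plug->F
Char 12 ('F'): step: R->3, L=0; F->plug->F->R->E->L->E->refl->G->L'->H->R'->C->plug->C
Final: ciphertext=AFBGGGBHFEFC, RIGHT=3, LEFT=0

Answer: AFBGGGBHFEFC 3 0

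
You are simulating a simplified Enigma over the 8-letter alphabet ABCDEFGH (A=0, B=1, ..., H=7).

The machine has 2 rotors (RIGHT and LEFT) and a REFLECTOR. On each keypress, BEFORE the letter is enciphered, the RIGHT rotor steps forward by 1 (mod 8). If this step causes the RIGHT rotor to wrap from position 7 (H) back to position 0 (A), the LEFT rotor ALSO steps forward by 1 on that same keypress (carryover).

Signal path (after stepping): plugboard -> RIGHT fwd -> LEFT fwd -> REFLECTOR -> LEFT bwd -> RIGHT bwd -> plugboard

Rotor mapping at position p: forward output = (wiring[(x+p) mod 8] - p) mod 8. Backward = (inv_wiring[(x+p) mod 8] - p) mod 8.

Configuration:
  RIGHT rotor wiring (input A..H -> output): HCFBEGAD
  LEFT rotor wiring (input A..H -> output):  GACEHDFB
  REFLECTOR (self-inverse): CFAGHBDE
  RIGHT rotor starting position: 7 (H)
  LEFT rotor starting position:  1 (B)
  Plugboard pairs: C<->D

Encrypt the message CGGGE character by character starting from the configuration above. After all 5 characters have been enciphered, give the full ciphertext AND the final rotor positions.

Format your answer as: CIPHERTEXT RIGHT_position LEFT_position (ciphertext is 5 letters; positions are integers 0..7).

Char 1 ('C'): step: R->0, L->2 (L advanced); C->plug->D->R->B->L->C->refl->A->L'->A->R'->G->plug->G
Char 2 ('G'): step: R->1, L=2; G->plug->G->R->C->L->F->refl->B->L'->D->R'->D->plug->C
Char 3 ('G'): step: R->2, L=2; G->plug->G->R->F->L->H->refl->E->L'->G->R'->E->plug->E
Char 4 ('G'): step: R->3, L=2; G->plug->G->R->H->L->G->refl->D->L'->E->R'->F->plug->F
Char 5 ('E'): step: R->4, L=2; E->plug->E->R->D->L->B->refl->F->L'->C->R'->B->plug->B
Final: ciphertext=GCEFB, RIGHT=4, LEFT=2

Answer: GCEFB 4 2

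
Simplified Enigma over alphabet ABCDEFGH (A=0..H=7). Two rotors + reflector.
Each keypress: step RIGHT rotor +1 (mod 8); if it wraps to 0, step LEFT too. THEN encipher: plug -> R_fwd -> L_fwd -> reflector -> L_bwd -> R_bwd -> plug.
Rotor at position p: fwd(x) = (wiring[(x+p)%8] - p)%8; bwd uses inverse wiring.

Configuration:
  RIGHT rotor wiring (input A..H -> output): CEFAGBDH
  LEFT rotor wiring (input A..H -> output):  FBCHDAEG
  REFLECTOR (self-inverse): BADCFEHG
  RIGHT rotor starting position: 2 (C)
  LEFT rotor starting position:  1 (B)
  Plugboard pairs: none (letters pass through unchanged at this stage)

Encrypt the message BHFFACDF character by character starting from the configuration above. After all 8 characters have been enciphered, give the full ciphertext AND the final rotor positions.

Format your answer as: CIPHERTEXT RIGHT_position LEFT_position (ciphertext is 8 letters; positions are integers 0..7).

Answer: AAHCEFHE 2 2

Derivation:
Char 1 ('B'): step: R->3, L=1; B->plug->B->R->D->L->C->refl->D->L'->F->R'->A->plug->A
Char 2 ('H'): step: R->4, L=1; H->plug->H->R->E->L->H->refl->G->L'->C->R'->A->plug->A
Char 3 ('F'): step: R->5, L=1; F->plug->F->R->A->L->A->refl->B->L'->B->R'->H->plug->H
Char 4 ('F'): step: R->6, L=1; F->plug->F->R->C->L->G->refl->H->L'->E->R'->C->plug->C
Char 5 ('A'): step: R->7, L=1; A->plug->A->R->A->L->A->refl->B->L'->B->R'->E->plug->E
Char 6 ('C'): step: R->0, L->2 (L advanced); C->plug->C->R->F->L->E->refl->F->L'->B->R'->F->plug->F
Char 7 ('D'): step: R->1, L=2; D->plug->D->R->F->L->E->refl->F->L'->B->R'->H->plug->H
Char 8 ('F'): step: R->2, L=2; F->plug->F->R->F->L->E->refl->F->L'->B->R'->E->plug->E
Final: ciphertext=AAHCEFHE, RIGHT=2, LEFT=2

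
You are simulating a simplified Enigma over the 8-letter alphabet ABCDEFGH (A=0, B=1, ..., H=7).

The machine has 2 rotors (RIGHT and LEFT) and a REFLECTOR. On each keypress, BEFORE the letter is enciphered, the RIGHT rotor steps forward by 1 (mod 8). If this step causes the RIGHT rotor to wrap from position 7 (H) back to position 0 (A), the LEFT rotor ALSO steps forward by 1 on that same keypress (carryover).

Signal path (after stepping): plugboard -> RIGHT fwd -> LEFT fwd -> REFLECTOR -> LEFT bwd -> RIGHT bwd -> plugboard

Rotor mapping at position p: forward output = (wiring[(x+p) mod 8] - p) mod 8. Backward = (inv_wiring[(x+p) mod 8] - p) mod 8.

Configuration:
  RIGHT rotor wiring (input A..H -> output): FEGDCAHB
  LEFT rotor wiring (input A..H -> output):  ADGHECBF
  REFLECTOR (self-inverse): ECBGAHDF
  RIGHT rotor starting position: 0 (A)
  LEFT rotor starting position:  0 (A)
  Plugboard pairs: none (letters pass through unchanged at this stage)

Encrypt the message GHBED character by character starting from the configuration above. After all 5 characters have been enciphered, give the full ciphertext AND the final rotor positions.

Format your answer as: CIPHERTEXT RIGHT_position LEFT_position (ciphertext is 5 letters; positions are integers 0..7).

Answer: HBHGC 5 0

Derivation:
Char 1 ('G'): step: R->1, L=0; G->plug->G->R->A->L->A->refl->E->L'->E->R'->H->plug->H
Char 2 ('H'): step: R->2, L=0; H->plug->H->R->C->L->G->refl->D->L'->B->R'->B->plug->B
Char 3 ('B'): step: R->3, L=0; B->plug->B->R->H->L->F->refl->H->L'->D->R'->H->plug->H
Char 4 ('E'): step: R->4, L=0; E->plug->E->R->B->L->D->refl->G->L'->C->R'->G->plug->G
Char 5 ('D'): step: R->5, L=0; D->plug->D->R->A->L->A->refl->E->L'->E->R'->C->plug->C
Final: ciphertext=HBHGC, RIGHT=5, LEFT=0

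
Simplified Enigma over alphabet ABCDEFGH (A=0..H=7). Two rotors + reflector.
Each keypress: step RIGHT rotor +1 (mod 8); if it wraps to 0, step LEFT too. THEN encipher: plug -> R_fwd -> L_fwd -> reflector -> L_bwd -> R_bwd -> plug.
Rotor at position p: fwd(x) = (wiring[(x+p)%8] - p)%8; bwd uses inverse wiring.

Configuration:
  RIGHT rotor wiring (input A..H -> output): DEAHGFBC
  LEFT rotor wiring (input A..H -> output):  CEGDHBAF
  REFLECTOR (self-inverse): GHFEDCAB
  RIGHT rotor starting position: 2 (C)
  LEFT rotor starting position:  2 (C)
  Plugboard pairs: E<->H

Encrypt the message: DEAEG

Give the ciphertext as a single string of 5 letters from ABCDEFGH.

Answer: ABCHB

Derivation:
Char 1 ('D'): step: R->3, L=2; D->plug->D->R->G->L->A->refl->G->L'->E->R'->A->plug->A
Char 2 ('E'): step: R->4, L=2; E->plug->H->R->D->L->H->refl->B->L'->B->R'->B->plug->B
Char 3 ('A'): step: R->5, L=2; A->plug->A->R->A->L->E->refl->D->L'->F->R'->C->plug->C
Char 4 ('E'): step: R->6, L=2; E->plug->H->R->H->L->C->refl->F->L'->C->R'->E->plug->H
Char 5 ('G'): step: R->7, L=2; G->plug->G->R->G->L->A->refl->G->L'->E->R'->B->plug->B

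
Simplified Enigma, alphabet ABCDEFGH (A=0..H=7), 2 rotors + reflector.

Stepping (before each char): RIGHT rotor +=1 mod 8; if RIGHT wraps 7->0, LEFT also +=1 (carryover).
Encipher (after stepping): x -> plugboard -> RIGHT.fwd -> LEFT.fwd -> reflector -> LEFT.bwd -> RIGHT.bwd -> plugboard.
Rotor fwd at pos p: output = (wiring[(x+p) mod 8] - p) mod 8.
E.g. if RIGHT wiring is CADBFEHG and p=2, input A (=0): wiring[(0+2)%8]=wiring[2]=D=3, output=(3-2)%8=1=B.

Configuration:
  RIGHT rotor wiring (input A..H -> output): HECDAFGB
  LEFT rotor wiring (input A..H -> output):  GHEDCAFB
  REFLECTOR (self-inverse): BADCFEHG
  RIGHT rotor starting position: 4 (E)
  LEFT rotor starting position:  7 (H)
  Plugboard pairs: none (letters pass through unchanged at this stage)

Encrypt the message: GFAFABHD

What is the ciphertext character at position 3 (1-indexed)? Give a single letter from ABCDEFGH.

Char 1 ('G'): step: R->5, L=7; G->plug->G->R->G->L->B->refl->A->L'->C->R'->D->plug->D
Char 2 ('F'): step: R->6, L=7; F->plug->F->R->F->L->D->refl->C->L'->A->R'->A->plug->A
Char 3 ('A'): step: R->7, L=7; A->plug->A->R->C->L->A->refl->B->L'->G->R'->G->plug->G

G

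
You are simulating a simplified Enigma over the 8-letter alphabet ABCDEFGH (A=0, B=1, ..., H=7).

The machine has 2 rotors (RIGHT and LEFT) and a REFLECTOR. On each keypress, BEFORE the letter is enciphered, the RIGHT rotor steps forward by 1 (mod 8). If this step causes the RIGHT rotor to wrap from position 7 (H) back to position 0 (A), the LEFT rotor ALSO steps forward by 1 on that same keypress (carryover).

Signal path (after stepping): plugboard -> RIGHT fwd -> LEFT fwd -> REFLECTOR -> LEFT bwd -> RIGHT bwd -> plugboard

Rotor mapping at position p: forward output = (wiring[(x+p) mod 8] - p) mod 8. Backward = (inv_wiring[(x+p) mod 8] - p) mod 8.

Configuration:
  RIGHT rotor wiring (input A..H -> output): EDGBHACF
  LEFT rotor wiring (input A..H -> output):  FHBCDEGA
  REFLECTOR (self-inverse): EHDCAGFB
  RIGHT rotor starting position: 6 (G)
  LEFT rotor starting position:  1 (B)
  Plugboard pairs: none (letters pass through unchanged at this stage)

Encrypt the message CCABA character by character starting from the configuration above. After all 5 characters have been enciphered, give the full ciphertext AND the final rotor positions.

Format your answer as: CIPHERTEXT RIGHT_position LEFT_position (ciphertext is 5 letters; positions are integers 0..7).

Answer: HBCCH 3 2

Derivation:
Char 1 ('C'): step: R->7, L=1; C->plug->C->R->E->L->D->refl->C->L'->D->R'->H->plug->H
Char 2 ('C'): step: R->0, L->2 (L advanced); C->plug->C->R->G->L->D->refl->C->L'->D->R'->B->plug->B
Char 3 ('A'): step: R->1, L=2; A->plug->A->R->C->L->B->refl->H->L'->A->R'->C->plug->C
Char 4 ('B'): step: R->2, L=2; B->plug->B->R->H->L->F->refl->G->L'->F->R'->C->plug->C
Char 5 ('A'): step: R->3, L=2; A->plug->A->R->G->L->D->refl->C->L'->D->R'->H->plug->H
Final: ciphertext=HBCCH, RIGHT=3, LEFT=2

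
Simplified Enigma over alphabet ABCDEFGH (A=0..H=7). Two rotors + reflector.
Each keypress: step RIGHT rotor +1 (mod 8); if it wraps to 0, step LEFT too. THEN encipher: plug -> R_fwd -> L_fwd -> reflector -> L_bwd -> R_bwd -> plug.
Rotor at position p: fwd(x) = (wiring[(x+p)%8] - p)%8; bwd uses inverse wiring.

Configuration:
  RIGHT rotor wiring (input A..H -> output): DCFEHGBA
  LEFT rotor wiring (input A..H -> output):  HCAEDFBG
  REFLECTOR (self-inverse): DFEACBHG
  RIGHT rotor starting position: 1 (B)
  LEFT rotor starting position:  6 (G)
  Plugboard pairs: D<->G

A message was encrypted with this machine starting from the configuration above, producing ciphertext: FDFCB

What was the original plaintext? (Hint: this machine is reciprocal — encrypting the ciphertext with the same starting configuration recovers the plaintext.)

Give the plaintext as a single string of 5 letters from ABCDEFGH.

Char 1 ('F'): step: R->2, L=6; F->plug->F->R->G->L->F->refl->B->L'->C->R'->B->plug->B
Char 2 ('D'): step: R->3, L=6; D->plug->G->R->H->L->H->refl->G->L'->F->R'->E->plug->E
Char 3 ('F'): step: R->4, L=6; F->plug->F->R->G->L->F->refl->B->L'->C->R'->B->plug->B
Char 4 ('C'): step: R->5, L=6; C->plug->C->R->D->L->E->refl->C->L'->E->R'->B->plug->B
Char 5 ('B'): step: R->6, L=6; B->plug->B->R->C->L->B->refl->F->L'->G->R'->F->plug->F

Answer: BEBBF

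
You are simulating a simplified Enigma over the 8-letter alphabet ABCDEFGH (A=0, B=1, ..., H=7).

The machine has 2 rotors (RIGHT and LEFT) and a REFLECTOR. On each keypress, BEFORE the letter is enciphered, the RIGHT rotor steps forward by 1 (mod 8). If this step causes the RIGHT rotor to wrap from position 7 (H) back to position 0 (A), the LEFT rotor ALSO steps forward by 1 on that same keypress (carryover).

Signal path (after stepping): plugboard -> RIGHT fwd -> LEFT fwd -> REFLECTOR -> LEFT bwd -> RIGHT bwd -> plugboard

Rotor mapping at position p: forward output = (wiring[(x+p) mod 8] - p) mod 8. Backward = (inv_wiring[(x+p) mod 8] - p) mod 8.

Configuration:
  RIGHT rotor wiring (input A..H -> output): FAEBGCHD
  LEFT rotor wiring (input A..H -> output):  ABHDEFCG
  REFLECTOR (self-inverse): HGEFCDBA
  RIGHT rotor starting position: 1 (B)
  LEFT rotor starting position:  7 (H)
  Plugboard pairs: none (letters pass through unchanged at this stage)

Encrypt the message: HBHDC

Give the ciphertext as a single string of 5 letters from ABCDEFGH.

Answer: FEDEB

Derivation:
Char 1 ('H'): step: R->2, L=7; H->plug->H->R->G->L->G->refl->B->L'->B->R'->F->plug->F
Char 2 ('B'): step: R->3, L=7; B->plug->B->R->D->L->A->refl->H->L'->A->R'->E->plug->E
Char 3 ('H'): step: R->4, L=7; H->plug->H->R->F->L->F->refl->D->L'->H->R'->D->plug->D
Char 4 ('D'): step: R->5, L=7; D->plug->D->R->A->L->H->refl->A->L'->D->R'->E->plug->E
Char 5 ('C'): step: R->6, L=7; C->plug->C->R->H->L->D->refl->F->L'->F->R'->B->plug->B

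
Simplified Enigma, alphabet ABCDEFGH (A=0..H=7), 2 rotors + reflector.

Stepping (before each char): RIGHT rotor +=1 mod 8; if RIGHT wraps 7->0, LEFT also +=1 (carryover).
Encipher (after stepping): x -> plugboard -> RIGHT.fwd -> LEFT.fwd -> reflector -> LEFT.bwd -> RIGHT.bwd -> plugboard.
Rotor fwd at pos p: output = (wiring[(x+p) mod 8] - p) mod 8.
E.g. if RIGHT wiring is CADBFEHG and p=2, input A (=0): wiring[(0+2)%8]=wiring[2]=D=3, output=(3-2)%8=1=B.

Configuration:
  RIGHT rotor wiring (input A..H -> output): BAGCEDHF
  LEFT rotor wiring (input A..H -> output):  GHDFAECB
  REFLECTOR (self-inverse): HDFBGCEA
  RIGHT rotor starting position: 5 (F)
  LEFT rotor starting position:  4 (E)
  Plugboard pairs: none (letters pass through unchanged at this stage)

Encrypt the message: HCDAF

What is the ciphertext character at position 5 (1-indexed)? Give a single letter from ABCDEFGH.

Char 1 ('H'): step: R->6, L=4; H->plug->H->R->F->L->D->refl->B->L'->H->R'->B->plug->B
Char 2 ('C'): step: R->7, L=4; C->plug->C->R->B->L->A->refl->H->L'->G->R'->A->plug->A
Char 3 ('D'): step: R->0, L->5 (L advanced); D->plug->D->R->C->L->E->refl->G->L'->F->R'->H->plug->H
Char 4 ('A'): step: R->1, L=5; A->plug->A->R->H->L->D->refl->B->L'->D->R'->D->plug->D
Char 5 ('F'): step: R->2, L=5; F->plug->F->R->D->L->B->refl->D->L'->H->R'->G->plug->G

G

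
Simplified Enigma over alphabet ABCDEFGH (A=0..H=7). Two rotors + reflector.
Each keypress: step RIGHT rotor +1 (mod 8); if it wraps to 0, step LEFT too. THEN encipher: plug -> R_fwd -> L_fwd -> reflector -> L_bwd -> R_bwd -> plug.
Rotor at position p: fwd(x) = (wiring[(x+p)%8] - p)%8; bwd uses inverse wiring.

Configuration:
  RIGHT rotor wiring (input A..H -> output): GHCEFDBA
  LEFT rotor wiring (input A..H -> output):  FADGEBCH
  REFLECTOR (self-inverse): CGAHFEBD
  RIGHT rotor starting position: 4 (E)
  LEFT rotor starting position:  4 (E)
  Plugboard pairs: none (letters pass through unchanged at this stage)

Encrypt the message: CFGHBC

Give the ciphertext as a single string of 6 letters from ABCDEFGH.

Char 1 ('C'): step: R->5, L=4; C->plug->C->R->D->L->D->refl->H->L'->G->R'->A->plug->A
Char 2 ('F'): step: R->6, L=4; F->plug->F->R->G->L->H->refl->D->L'->D->R'->A->plug->A
Char 3 ('G'): step: R->7, L=4; G->plug->G->R->E->L->B->refl->G->L'->C->R'->H->plug->H
Char 4 ('H'): step: R->0, L->5 (L advanced); H->plug->H->R->A->L->E->refl->F->L'->B->R'->G->plug->G
Char 5 ('B'): step: R->1, L=5; B->plug->B->R->B->L->F->refl->E->L'->A->R'->F->plug->F
Char 6 ('C'): step: R->2, L=5; C->plug->C->R->D->L->A->refl->C->L'->C->R'->B->plug->B

Answer: AAHGFB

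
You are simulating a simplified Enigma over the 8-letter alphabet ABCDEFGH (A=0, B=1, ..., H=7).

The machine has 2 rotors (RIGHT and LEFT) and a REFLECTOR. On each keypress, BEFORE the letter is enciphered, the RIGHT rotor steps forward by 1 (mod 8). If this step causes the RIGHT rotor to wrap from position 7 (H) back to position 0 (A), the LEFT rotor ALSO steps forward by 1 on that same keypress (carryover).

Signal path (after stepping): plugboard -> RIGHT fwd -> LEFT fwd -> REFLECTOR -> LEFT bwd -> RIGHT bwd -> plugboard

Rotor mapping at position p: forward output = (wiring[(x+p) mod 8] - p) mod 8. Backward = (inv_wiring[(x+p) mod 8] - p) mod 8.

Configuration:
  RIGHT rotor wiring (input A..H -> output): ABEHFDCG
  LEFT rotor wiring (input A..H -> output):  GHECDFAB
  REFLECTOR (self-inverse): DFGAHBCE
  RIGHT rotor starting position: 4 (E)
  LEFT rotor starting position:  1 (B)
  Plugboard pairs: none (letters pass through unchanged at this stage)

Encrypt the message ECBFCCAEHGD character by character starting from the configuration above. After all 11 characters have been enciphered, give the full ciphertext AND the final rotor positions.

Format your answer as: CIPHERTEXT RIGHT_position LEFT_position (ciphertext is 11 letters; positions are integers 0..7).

Char 1 ('E'): step: R->5, L=1; E->plug->E->R->E->L->E->refl->H->L'->F->R'->B->plug->B
Char 2 ('C'): step: R->6, L=1; C->plug->C->R->C->L->B->refl->F->L'->H->R'->G->plug->G
Char 3 ('B'): step: R->7, L=1; B->plug->B->R->B->L->D->refl->A->L'->G->R'->F->plug->F
Char 4 ('F'): step: R->0, L->2 (L advanced); F->plug->F->R->D->L->D->refl->A->L'->B->R'->B->plug->B
Char 5 ('C'): step: R->1, L=2; C->plug->C->R->G->L->E->refl->H->L'->F->R'->G->plug->G
Char 6 ('C'): step: R->2, L=2; C->plug->C->R->D->L->D->refl->A->L'->B->R'->D->plug->D
Char 7 ('A'): step: R->3, L=2; A->plug->A->R->E->L->G->refl->C->L'->A->R'->C->plug->C
Char 8 ('E'): step: R->4, L=2; E->plug->E->R->E->L->G->refl->C->L'->A->R'->G->plug->G
Char 9 ('H'): step: R->5, L=2; H->plug->H->R->A->L->C->refl->G->L'->E->R'->E->plug->E
Char 10 ('G'): step: R->6, L=2; G->plug->G->R->H->L->F->refl->B->L'->C->R'->C->plug->C
Char 11 ('D'): step: R->7, L=2; D->plug->D->R->F->L->H->refl->E->L'->G->R'->F->plug->F
Final: ciphertext=BGFBGDCGECF, RIGHT=7, LEFT=2

Answer: BGFBGDCGECF 7 2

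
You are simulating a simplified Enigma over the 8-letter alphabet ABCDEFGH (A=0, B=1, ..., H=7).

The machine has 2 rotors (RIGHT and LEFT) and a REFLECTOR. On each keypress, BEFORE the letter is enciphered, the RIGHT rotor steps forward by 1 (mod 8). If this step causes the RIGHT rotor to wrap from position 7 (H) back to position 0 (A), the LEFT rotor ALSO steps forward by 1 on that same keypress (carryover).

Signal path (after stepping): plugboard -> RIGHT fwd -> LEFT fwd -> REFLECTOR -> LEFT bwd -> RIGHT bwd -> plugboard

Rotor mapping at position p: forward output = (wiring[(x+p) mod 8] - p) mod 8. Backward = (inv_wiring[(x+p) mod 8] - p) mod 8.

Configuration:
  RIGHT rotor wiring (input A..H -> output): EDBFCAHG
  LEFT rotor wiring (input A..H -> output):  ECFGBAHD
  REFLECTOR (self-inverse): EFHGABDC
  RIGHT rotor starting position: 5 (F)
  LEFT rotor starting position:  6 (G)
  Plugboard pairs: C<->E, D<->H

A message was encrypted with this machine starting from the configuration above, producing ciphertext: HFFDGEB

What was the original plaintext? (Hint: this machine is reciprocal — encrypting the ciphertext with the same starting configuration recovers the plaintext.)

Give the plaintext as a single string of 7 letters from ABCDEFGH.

Char 1 ('H'): step: R->6, L=6; H->plug->D->R->F->L->A->refl->E->L'->D->R'->E->plug->C
Char 2 ('F'): step: R->7, L=6; F->plug->F->R->D->L->E->refl->A->L'->F->R'->B->plug->B
Char 3 ('F'): step: R->0, L->7 (L advanced); F->plug->F->R->A->L->E->refl->A->L'->H->R'->G->plug->G
Char 4 ('D'): step: R->1, L=7; D->plug->H->R->D->L->G->refl->D->L'->C->R'->A->plug->A
Char 5 ('G'): step: R->2, L=7; G->plug->G->R->C->L->D->refl->G->L'->D->R'->B->plug->B
Char 6 ('E'): step: R->3, L=7; E->plug->C->R->F->L->C->refl->H->L'->E->R'->D->plug->H
Char 7 ('B'): step: R->4, L=7; B->plug->B->R->E->L->H->refl->C->L'->F->R'->G->plug->G

Answer: CBGABHG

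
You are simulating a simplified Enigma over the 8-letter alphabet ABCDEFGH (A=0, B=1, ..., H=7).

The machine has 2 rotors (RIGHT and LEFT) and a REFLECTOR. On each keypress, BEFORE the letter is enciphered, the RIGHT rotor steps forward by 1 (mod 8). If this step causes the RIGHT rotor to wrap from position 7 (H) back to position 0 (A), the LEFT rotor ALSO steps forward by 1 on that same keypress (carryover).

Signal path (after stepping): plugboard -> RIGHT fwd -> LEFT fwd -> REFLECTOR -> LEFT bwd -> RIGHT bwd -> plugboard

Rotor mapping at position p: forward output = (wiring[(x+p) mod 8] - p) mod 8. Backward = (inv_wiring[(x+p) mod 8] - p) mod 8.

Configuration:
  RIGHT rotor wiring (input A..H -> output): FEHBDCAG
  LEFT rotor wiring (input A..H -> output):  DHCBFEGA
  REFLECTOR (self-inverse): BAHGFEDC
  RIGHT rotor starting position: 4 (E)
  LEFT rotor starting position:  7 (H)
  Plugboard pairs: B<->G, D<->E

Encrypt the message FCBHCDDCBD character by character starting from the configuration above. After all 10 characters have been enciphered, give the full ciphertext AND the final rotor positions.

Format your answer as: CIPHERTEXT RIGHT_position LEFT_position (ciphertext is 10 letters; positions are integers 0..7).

Answer: EHCBGECHAA 6 0

Derivation:
Char 1 ('F'): step: R->5, L=7; F->plug->F->R->C->L->A->refl->B->L'->A->R'->D->plug->E
Char 2 ('C'): step: R->6, L=7; C->plug->C->R->H->L->H->refl->C->L'->E->R'->H->plug->H
Char 3 ('B'): step: R->7, L=7; B->plug->G->R->D->L->D->refl->G->L'->F->R'->C->plug->C
Char 4 ('H'): step: R->0, L->0 (L advanced); H->plug->H->R->G->L->G->refl->D->L'->A->R'->G->plug->B
Char 5 ('C'): step: R->1, L=0; C->plug->C->R->A->L->D->refl->G->L'->G->R'->B->plug->G
Char 6 ('D'): step: R->2, L=0; D->plug->E->R->G->L->G->refl->D->L'->A->R'->D->plug->E
Char 7 ('D'): step: R->3, L=0; D->plug->E->R->D->L->B->refl->A->L'->H->R'->C->plug->C
Char 8 ('C'): step: R->4, L=0; C->plug->C->R->E->L->F->refl->E->L'->F->R'->H->plug->H
Char 9 ('B'): step: R->5, L=0; B->plug->G->R->E->L->F->refl->E->L'->F->R'->A->plug->A
Char 10 ('D'): step: R->6, L=0; D->plug->E->R->B->L->H->refl->C->L'->C->R'->A->plug->A
Final: ciphertext=EHCBGECHAA, RIGHT=6, LEFT=0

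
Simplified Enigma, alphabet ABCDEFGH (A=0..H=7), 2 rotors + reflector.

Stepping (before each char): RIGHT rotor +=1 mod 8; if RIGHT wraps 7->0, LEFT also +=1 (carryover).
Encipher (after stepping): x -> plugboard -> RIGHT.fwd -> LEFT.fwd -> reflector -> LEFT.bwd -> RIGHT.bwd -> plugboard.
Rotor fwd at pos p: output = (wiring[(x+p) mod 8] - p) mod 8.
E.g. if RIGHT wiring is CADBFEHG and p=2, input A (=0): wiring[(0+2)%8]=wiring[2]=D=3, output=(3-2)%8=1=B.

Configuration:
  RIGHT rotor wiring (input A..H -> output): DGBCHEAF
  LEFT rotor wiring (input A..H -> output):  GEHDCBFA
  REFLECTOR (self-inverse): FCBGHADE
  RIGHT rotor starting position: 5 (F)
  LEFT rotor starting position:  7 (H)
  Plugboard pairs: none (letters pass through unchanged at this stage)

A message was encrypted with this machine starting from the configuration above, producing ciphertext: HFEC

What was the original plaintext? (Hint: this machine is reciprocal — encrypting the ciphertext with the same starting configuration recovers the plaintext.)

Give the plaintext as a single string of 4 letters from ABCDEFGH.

Answer: DABH

Derivation:
Char 1 ('H'): step: R->6, L=7; H->plug->H->R->G->L->C->refl->B->L'->A->R'->D->plug->D
Char 2 ('F'): step: R->7, L=7; F->plug->F->R->A->L->B->refl->C->L'->G->R'->A->plug->A
Char 3 ('E'): step: R->0, L->0 (L advanced); E->plug->E->R->H->L->A->refl->F->L'->G->R'->B->plug->B
Char 4 ('C'): step: R->1, L=0; C->plug->C->R->B->L->E->refl->H->L'->C->R'->H->plug->H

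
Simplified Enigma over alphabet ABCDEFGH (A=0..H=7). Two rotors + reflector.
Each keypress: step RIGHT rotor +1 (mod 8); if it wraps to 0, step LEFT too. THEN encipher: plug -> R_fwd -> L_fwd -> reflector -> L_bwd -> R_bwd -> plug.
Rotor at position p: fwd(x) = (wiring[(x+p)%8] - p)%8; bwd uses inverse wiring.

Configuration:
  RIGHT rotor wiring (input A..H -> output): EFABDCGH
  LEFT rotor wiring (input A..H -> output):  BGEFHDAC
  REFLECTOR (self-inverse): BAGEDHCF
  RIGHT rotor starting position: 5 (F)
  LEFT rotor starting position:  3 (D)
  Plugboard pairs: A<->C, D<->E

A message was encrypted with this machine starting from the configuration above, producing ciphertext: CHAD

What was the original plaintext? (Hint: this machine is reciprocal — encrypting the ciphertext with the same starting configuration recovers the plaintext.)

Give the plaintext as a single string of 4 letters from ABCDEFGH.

Char 1 ('C'): step: R->6, L=3; C->plug->A->R->A->L->C->refl->G->L'->F->R'->G->plug->G
Char 2 ('H'): step: R->7, L=3; H->plug->H->R->H->L->B->refl->A->L'->C->R'->E->plug->D
Char 3 ('A'): step: R->0, L->4 (L advanced); A->plug->C->R->A->L->D->refl->E->L'->C->R'->F->plug->F
Char 4 ('D'): step: R->1, L=4; D->plug->E->R->B->L->H->refl->F->L'->E->R'->A->plug->C

Answer: GDFC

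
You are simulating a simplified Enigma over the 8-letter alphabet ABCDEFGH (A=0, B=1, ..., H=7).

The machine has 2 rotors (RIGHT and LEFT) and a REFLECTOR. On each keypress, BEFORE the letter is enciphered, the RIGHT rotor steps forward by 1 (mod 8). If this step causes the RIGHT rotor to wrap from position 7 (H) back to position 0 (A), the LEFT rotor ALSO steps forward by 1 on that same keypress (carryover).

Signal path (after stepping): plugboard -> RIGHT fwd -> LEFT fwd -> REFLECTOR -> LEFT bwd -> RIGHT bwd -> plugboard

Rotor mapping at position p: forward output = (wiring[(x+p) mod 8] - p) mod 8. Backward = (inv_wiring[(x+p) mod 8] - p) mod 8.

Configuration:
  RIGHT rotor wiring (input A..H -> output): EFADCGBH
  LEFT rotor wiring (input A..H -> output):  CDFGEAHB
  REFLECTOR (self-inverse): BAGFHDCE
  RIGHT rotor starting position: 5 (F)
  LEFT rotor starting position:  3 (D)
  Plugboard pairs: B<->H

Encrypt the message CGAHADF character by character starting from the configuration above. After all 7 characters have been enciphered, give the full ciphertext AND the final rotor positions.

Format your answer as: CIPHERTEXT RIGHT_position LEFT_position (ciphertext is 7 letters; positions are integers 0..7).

Answer: HEBACAC 4 4

Derivation:
Char 1 ('C'): step: R->6, L=3; C->plug->C->R->G->L->A->refl->B->L'->B->R'->B->plug->H
Char 2 ('G'): step: R->7, L=3; G->plug->G->R->H->L->C->refl->G->L'->E->R'->E->plug->E
Char 3 ('A'): step: R->0, L->4 (L advanced); A->plug->A->R->E->L->G->refl->C->L'->H->R'->H->plug->B
Char 4 ('H'): step: R->1, L=4; H->plug->B->R->H->L->C->refl->G->L'->E->R'->A->plug->A
Char 5 ('A'): step: R->2, L=4; A->plug->A->R->G->L->B->refl->A->L'->A->R'->C->plug->C
Char 6 ('D'): step: R->3, L=4; D->plug->D->R->G->L->B->refl->A->L'->A->R'->A->plug->A
Char 7 ('F'): step: R->4, L=4; F->plug->F->R->B->L->E->refl->H->L'->F->R'->C->plug->C
Final: ciphertext=HEBACAC, RIGHT=4, LEFT=4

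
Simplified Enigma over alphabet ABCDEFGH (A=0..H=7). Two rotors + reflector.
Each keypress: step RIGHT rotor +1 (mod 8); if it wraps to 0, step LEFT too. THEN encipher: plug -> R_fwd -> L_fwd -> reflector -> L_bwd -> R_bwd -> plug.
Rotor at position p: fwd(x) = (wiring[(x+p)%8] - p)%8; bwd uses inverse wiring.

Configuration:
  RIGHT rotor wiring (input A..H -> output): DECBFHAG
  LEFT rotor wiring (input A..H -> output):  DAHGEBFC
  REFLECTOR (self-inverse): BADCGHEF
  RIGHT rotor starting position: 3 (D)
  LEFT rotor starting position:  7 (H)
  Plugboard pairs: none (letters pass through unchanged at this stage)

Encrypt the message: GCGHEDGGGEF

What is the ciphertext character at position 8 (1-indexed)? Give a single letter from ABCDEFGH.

Char 1 ('G'): step: R->4, L=7; G->plug->G->R->G->L->C->refl->D->L'->A->R'->F->plug->F
Char 2 ('C'): step: R->5, L=7; C->plug->C->R->B->L->E->refl->G->L'->H->R'->E->plug->E
Char 3 ('G'): step: R->6, L=7; G->plug->G->R->H->L->G->refl->E->L'->B->R'->H->plug->H
Char 4 ('H'): step: R->7, L=7; H->plug->H->R->B->L->E->refl->G->L'->H->R'->A->plug->A
Char 5 ('E'): step: R->0, L->0 (L advanced); E->plug->E->R->F->L->B->refl->A->L'->B->R'->D->plug->D
Char 6 ('D'): step: R->1, L=0; D->plug->D->R->E->L->E->refl->G->L'->D->R'->A->plug->A
Char 7 ('G'): step: R->2, L=0; G->plug->G->R->B->L->A->refl->B->L'->F->R'->D->plug->D
Char 8 ('G'): step: R->3, L=0; G->plug->G->R->B->L->A->refl->B->L'->F->R'->D->plug->D

D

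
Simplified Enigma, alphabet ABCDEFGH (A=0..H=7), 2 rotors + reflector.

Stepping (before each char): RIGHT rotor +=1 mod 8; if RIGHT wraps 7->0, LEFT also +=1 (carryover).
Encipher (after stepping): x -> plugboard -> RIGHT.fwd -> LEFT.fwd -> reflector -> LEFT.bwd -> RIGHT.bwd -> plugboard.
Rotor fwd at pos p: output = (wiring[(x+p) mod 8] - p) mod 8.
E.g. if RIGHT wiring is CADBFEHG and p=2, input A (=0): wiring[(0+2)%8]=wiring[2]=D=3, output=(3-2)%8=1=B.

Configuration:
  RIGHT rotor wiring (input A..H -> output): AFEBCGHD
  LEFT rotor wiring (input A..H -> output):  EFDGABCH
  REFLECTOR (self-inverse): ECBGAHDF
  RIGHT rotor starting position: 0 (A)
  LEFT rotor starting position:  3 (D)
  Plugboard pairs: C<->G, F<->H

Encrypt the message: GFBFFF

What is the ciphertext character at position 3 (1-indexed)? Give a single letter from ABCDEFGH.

Char 1 ('G'): step: R->1, L=3; G->plug->C->R->A->L->D->refl->G->L'->C->R'->G->plug->C
Char 2 ('F'): step: R->2, L=3; F->plug->H->R->D->L->H->refl->F->L'->B->R'->F->plug->H
Char 3 ('B'): step: R->3, L=3; B->plug->B->R->H->L->A->refl->E->L'->E->R'->D->plug->D

D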